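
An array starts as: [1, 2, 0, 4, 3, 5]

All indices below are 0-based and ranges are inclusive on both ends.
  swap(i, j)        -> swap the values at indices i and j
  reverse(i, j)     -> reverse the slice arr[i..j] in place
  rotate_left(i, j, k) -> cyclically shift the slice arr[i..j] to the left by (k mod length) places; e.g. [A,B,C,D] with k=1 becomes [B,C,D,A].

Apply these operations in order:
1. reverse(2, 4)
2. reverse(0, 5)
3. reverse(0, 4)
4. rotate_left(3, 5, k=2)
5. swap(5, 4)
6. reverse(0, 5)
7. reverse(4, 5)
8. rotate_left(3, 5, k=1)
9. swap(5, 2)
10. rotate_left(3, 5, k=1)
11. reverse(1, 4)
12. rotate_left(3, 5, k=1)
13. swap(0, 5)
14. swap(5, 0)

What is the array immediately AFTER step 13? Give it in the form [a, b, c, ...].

Answer: [4, 1, 3, 5, 2, 0]

Derivation:
After 1 (reverse(2, 4)): [1, 2, 3, 4, 0, 5]
After 2 (reverse(0, 5)): [5, 0, 4, 3, 2, 1]
After 3 (reverse(0, 4)): [2, 3, 4, 0, 5, 1]
After 4 (rotate_left(3, 5, k=2)): [2, 3, 4, 1, 0, 5]
After 5 (swap(5, 4)): [2, 3, 4, 1, 5, 0]
After 6 (reverse(0, 5)): [0, 5, 1, 4, 3, 2]
After 7 (reverse(4, 5)): [0, 5, 1, 4, 2, 3]
After 8 (rotate_left(3, 5, k=1)): [0, 5, 1, 2, 3, 4]
After 9 (swap(5, 2)): [0, 5, 4, 2, 3, 1]
After 10 (rotate_left(3, 5, k=1)): [0, 5, 4, 3, 1, 2]
After 11 (reverse(1, 4)): [0, 1, 3, 4, 5, 2]
After 12 (rotate_left(3, 5, k=1)): [0, 1, 3, 5, 2, 4]
After 13 (swap(0, 5)): [4, 1, 3, 5, 2, 0]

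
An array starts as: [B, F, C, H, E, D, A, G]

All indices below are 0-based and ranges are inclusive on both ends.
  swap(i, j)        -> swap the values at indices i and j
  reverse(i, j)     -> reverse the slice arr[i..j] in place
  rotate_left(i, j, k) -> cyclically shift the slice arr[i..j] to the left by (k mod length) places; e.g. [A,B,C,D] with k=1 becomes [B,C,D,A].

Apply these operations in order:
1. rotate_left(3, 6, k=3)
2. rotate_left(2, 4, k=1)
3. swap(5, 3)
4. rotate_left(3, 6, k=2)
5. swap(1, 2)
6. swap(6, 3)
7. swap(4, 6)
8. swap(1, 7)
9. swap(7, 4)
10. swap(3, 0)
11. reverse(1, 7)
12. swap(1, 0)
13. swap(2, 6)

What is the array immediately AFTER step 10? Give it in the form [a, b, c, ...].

After 1 (rotate_left(3, 6, k=3)): [B, F, C, A, H, E, D, G]
After 2 (rotate_left(2, 4, k=1)): [B, F, A, H, C, E, D, G]
After 3 (swap(5, 3)): [B, F, A, E, C, H, D, G]
After 4 (rotate_left(3, 6, k=2)): [B, F, A, H, D, E, C, G]
After 5 (swap(1, 2)): [B, A, F, H, D, E, C, G]
After 6 (swap(6, 3)): [B, A, F, C, D, E, H, G]
After 7 (swap(4, 6)): [B, A, F, C, H, E, D, G]
After 8 (swap(1, 7)): [B, G, F, C, H, E, D, A]
After 9 (swap(7, 4)): [B, G, F, C, A, E, D, H]
After 10 (swap(3, 0)): [C, G, F, B, A, E, D, H]

Answer: [C, G, F, B, A, E, D, H]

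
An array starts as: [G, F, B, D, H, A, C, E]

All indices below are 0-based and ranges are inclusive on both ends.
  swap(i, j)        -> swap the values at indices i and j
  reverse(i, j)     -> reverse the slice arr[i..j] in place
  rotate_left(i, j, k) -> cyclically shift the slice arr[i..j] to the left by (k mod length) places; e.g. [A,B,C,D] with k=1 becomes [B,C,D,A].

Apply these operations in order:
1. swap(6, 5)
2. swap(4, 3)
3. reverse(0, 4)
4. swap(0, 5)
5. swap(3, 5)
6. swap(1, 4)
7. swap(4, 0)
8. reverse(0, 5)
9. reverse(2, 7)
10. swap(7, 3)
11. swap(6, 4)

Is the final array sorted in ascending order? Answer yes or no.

Answer: no

Derivation:
After 1 (swap(6, 5)): [G, F, B, D, H, C, A, E]
After 2 (swap(4, 3)): [G, F, B, H, D, C, A, E]
After 3 (reverse(0, 4)): [D, H, B, F, G, C, A, E]
After 4 (swap(0, 5)): [C, H, B, F, G, D, A, E]
After 5 (swap(3, 5)): [C, H, B, D, G, F, A, E]
After 6 (swap(1, 4)): [C, G, B, D, H, F, A, E]
After 7 (swap(4, 0)): [H, G, B, D, C, F, A, E]
After 8 (reverse(0, 5)): [F, C, D, B, G, H, A, E]
After 9 (reverse(2, 7)): [F, C, E, A, H, G, B, D]
After 10 (swap(7, 3)): [F, C, E, D, H, G, B, A]
After 11 (swap(6, 4)): [F, C, E, D, B, G, H, A]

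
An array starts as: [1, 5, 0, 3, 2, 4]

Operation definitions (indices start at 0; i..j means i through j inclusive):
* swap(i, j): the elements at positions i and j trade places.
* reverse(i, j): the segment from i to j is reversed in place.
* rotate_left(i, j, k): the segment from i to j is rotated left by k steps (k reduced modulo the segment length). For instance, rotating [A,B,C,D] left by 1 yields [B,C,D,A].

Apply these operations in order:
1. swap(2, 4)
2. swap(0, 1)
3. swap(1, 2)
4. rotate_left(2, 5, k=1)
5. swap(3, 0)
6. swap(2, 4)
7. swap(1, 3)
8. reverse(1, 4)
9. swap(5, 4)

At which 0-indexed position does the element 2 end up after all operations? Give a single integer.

After 1 (swap(2, 4)): [1, 5, 2, 3, 0, 4]
After 2 (swap(0, 1)): [5, 1, 2, 3, 0, 4]
After 3 (swap(1, 2)): [5, 2, 1, 3, 0, 4]
After 4 (rotate_left(2, 5, k=1)): [5, 2, 3, 0, 4, 1]
After 5 (swap(3, 0)): [0, 2, 3, 5, 4, 1]
After 6 (swap(2, 4)): [0, 2, 4, 5, 3, 1]
After 7 (swap(1, 3)): [0, 5, 4, 2, 3, 1]
After 8 (reverse(1, 4)): [0, 3, 2, 4, 5, 1]
After 9 (swap(5, 4)): [0, 3, 2, 4, 1, 5]

Answer: 2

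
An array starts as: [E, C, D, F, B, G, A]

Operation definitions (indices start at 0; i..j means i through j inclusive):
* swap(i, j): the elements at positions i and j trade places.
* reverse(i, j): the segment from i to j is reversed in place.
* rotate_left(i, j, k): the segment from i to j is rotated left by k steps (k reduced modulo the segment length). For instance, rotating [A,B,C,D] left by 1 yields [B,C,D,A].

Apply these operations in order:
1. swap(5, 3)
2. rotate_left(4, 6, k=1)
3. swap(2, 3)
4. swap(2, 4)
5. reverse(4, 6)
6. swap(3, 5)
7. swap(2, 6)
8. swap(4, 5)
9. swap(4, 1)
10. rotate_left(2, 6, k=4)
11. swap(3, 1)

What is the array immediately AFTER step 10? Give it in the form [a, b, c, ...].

Answer: [E, D, F, G, A, C, B]

Derivation:
After 1 (swap(5, 3)): [E, C, D, G, B, F, A]
After 2 (rotate_left(4, 6, k=1)): [E, C, D, G, F, A, B]
After 3 (swap(2, 3)): [E, C, G, D, F, A, B]
After 4 (swap(2, 4)): [E, C, F, D, G, A, B]
After 5 (reverse(4, 6)): [E, C, F, D, B, A, G]
After 6 (swap(3, 5)): [E, C, F, A, B, D, G]
After 7 (swap(2, 6)): [E, C, G, A, B, D, F]
After 8 (swap(4, 5)): [E, C, G, A, D, B, F]
After 9 (swap(4, 1)): [E, D, G, A, C, B, F]
After 10 (rotate_left(2, 6, k=4)): [E, D, F, G, A, C, B]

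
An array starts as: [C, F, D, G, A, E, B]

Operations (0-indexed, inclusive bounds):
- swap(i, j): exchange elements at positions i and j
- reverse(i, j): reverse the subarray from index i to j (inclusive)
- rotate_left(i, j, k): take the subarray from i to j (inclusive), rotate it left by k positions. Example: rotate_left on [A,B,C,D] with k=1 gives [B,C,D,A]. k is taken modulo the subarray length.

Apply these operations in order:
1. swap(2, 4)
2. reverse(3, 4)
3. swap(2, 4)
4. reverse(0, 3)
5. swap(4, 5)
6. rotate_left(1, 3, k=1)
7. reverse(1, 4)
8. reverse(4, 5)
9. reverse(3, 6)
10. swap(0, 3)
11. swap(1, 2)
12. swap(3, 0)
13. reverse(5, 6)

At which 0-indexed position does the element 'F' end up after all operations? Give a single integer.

Answer: 4

Derivation:
After 1 (swap(2, 4)): [C, F, A, G, D, E, B]
After 2 (reverse(3, 4)): [C, F, A, D, G, E, B]
After 3 (swap(2, 4)): [C, F, G, D, A, E, B]
After 4 (reverse(0, 3)): [D, G, F, C, A, E, B]
After 5 (swap(4, 5)): [D, G, F, C, E, A, B]
After 6 (rotate_left(1, 3, k=1)): [D, F, C, G, E, A, B]
After 7 (reverse(1, 4)): [D, E, G, C, F, A, B]
After 8 (reverse(4, 5)): [D, E, G, C, A, F, B]
After 9 (reverse(3, 6)): [D, E, G, B, F, A, C]
After 10 (swap(0, 3)): [B, E, G, D, F, A, C]
After 11 (swap(1, 2)): [B, G, E, D, F, A, C]
After 12 (swap(3, 0)): [D, G, E, B, F, A, C]
After 13 (reverse(5, 6)): [D, G, E, B, F, C, A]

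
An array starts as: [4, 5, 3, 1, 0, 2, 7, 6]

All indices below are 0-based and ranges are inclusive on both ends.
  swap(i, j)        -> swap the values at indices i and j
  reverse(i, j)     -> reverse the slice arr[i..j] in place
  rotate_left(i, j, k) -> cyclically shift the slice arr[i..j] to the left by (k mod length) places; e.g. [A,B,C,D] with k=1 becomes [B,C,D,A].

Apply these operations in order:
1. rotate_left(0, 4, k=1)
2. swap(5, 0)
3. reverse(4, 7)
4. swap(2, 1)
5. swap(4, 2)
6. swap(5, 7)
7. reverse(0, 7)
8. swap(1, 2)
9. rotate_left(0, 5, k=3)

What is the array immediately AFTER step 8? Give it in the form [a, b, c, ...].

After 1 (rotate_left(0, 4, k=1)): [5, 3, 1, 0, 4, 2, 7, 6]
After 2 (swap(5, 0)): [2, 3, 1, 0, 4, 5, 7, 6]
After 3 (reverse(4, 7)): [2, 3, 1, 0, 6, 7, 5, 4]
After 4 (swap(2, 1)): [2, 1, 3, 0, 6, 7, 5, 4]
After 5 (swap(4, 2)): [2, 1, 6, 0, 3, 7, 5, 4]
After 6 (swap(5, 7)): [2, 1, 6, 0, 3, 4, 5, 7]
After 7 (reverse(0, 7)): [7, 5, 4, 3, 0, 6, 1, 2]
After 8 (swap(1, 2)): [7, 4, 5, 3, 0, 6, 1, 2]

Answer: [7, 4, 5, 3, 0, 6, 1, 2]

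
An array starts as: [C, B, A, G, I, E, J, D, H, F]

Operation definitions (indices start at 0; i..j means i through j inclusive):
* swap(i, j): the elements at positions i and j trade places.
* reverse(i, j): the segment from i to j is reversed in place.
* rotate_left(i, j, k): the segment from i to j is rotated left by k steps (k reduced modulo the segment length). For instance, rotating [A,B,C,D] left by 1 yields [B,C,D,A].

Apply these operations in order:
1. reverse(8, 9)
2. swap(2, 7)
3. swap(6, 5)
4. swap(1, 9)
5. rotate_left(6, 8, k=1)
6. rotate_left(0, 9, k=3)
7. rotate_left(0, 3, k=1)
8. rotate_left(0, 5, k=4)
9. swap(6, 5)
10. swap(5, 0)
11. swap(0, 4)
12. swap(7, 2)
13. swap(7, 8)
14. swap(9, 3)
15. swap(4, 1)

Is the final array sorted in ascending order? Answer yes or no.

After 1 (reverse(8, 9)): [C, B, A, G, I, E, J, D, F, H]
After 2 (swap(2, 7)): [C, B, D, G, I, E, J, A, F, H]
After 3 (swap(6, 5)): [C, B, D, G, I, J, E, A, F, H]
After 4 (swap(1, 9)): [C, H, D, G, I, J, E, A, F, B]
After 5 (rotate_left(6, 8, k=1)): [C, H, D, G, I, J, A, F, E, B]
After 6 (rotate_left(0, 9, k=3)): [G, I, J, A, F, E, B, C, H, D]
After 7 (rotate_left(0, 3, k=1)): [I, J, A, G, F, E, B, C, H, D]
After 8 (rotate_left(0, 5, k=4)): [F, E, I, J, A, G, B, C, H, D]
After 9 (swap(6, 5)): [F, E, I, J, A, B, G, C, H, D]
After 10 (swap(5, 0)): [B, E, I, J, A, F, G, C, H, D]
After 11 (swap(0, 4)): [A, E, I, J, B, F, G, C, H, D]
After 12 (swap(7, 2)): [A, E, C, J, B, F, G, I, H, D]
After 13 (swap(7, 8)): [A, E, C, J, B, F, G, H, I, D]
After 14 (swap(9, 3)): [A, E, C, D, B, F, G, H, I, J]
After 15 (swap(4, 1)): [A, B, C, D, E, F, G, H, I, J]

Answer: yes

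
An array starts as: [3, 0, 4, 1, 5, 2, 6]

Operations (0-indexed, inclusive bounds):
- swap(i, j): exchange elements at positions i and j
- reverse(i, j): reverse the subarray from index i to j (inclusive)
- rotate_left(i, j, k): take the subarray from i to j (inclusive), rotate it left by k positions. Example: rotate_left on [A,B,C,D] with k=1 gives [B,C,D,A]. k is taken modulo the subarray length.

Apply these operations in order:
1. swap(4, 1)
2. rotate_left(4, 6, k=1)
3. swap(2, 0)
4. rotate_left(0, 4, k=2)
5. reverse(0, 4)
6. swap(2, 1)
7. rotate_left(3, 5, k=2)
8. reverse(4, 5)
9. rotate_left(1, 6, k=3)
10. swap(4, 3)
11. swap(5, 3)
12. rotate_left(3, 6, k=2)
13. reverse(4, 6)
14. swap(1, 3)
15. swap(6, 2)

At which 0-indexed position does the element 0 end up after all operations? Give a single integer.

Answer: 4

Derivation:
After 1 (swap(4, 1)): [3, 5, 4, 1, 0, 2, 6]
After 2 (rotate_left(4, 6, k=1)): [3, 5, 4, 1, 2, 6, 0]
After 3 (swap(2, 0)): [4, 5, 3, 1, 2, 6, 0]
After 4 (rotate_left(0, 4, k=2)): [3, 1, 2, 4, 5, 6, 0]
After 5 (reverse(0, 4)): [5, 4, 2, 1, 3, 6, 0]
After 6 (swap(2, 1)): [5, 2, 4, 1, 3, 6, 0]
After 7 (rotate_left(3, 5, k=2)): [5, 2, 4, 6, 1, 3, 0]
After 8 (reverse(4, 5)): [5, 2, 4, 6, 3, 1, 0]
After 9 (rotate_left(1, 6, k=3)): [5, 3, 1, 0, 2, 4, 6]
After 10 (swap(4, 3)): [5, 3, 1, 2, 0, 4, 6]
After 11 (swap(5, 3)): [5, 3, 1, 4, 0, 2, 6]
After 12 (rotate_left(3, 6, k=2)): [5, 3, 1, 2, 6, 4, 0]
After 13 (reverse(4, 6)): [5, 3, 1, 2, 0, 4, 6]
After 14 (swap(1, 3)): [5, 2, 1, 3, 0, 4, 6]
After 15 (swap(6, 2)): [5, 2, 6, 3, 0, 4, 1]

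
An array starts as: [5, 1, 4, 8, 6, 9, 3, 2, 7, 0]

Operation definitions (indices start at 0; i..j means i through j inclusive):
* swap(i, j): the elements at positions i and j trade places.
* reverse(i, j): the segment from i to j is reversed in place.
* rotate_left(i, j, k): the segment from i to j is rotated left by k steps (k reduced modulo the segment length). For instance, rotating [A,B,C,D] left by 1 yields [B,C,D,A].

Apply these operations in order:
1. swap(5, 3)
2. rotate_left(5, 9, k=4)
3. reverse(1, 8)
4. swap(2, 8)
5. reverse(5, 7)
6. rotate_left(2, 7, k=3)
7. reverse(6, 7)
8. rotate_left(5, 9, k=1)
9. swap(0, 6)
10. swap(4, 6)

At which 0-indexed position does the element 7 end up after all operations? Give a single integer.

After 1 (swap(5, 3)): [5, 1, 4, 9, 6, 8, 3, 2, 7, 0]
After 2 (rotate_left(5, 9, k=4)): [5, 1, 4, 9, 6, 0, 8, 3, 2, 7]
After 3 (reverse(1, 8)): [5, 2, 3, 8, 0, 6, 9, 4, 1, 7]
After 4 (swap(2, 8)): [5, 2, 1, 8, 0, 6, 9, 4, 3, 7]
After 5 (reverse(5, 7)): [5, 2, 1, 8, 0, 4, 9, 6, 3, 7]
After 6 (rotate_left(2, 7, k=3)): [5, 2, 4, 9, 6, 1, 8, 0, 3, 7]
After 7 (reverse(6, 7)): [5, 2, 4, 9, 6, 1, 0, 8, 3, 7]
After 8 (rotate_left(5, 9, k=1)): [5, 2, 4, 9, 6, 0, 8, 3, 7, 1]
After 9 (swap(0, 6)): [8, 2, 4, 9, 6, 0, 5, 3, 7, 1]
After 10 (swap(4, 6)): [8, 2, 4, 9, 5, 0, 6, 3, 7, 1]

Answer: 8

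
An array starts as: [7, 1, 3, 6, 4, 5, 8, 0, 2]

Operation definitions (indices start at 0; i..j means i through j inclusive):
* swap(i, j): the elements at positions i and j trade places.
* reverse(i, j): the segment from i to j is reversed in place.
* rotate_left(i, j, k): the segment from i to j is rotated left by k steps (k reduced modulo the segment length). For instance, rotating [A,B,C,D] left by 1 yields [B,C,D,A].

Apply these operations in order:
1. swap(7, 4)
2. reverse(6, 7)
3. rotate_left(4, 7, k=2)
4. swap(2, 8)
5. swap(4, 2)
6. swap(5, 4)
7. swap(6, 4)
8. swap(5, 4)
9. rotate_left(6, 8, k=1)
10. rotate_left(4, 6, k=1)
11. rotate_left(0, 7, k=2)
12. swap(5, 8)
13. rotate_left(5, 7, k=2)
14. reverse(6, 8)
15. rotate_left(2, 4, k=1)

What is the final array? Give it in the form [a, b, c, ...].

After 1 (swap(7, 4)): [7, 1, 3, 6, 0, 5, 8, 4, 2]
After 2 (reverse(6, 7)): [7, 1, 3, 6, 0, 5, 4, 8, 2]
After 3 (rotate_left(4, 7, k=2)): [7, 1, 3, 6, 4, 8, 0, 5, 2]
After 4 (swap(2, 8)): [7, 1, 2, 6, 4, 8, 0, 5, 3]
After 5 (swap(4, 2)): [7, 1, 4, 6, 2, 8, 0, 5, 3]
After 6 (swap(5, 4)): [7, 1, 4, 6, 8, 2, 0, 5, 3]
After 7 (swap(6, 4)): [7, 1, 4, 6, 0, 2, 8, 5, 3]
After 8 (swap(5, 4)): [7, 1, 4, 6, 2, 0, 8, 5, 3]
After 9 (rotate_left(6, 8, k=1)): [7, 1, 4, 6, 2, 0, 5, 3, 8]
After 10 (rotate_left(4, 6, k=1)): [7, 1, 4, 6, 0, 5, 2, 3, 8]
After 11 (rotate_left(0, 7, k=2)): [4, 6, 0, 5, 2, 3, 7, 1, 8]
After 12 (swap(5, 8)): [4, 6, 0, 5, 2, 8, 7, 1, 3]
After 13 (rotate_left(5, 7, k=2)): [4, 6, 0, 5, 2, 1, 8, 7, 3]
After 14 (reverse(6, 8)): [4, 6, 0, 5, 2, 1, 3, 7, 8]
After 15 (rotate_left(2, 4, k=1)): [4, 6, 5, 2, 0, 1, 3, 7, 8]

Answer: [4, 6, 5, 2, 0, 1, 3, 7, 8]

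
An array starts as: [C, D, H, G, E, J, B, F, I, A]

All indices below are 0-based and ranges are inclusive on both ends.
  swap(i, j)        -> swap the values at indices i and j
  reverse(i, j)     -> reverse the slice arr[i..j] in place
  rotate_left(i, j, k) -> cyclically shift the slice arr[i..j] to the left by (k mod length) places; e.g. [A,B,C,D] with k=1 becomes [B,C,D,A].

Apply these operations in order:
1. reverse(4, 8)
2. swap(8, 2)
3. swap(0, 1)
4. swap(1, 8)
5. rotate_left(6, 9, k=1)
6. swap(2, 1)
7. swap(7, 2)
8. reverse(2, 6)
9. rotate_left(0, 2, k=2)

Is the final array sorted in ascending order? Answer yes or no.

After 1 (reverse(4, 8)): [C, D, H, G, I, F, B, J, E, A]
After 2 (swap(8, 2)): [C, D, E, G, I, F, B, J, H, A]
After 3 (swap(0, 1)): [D, C, E, G, I, F, B, J, H, A]
After 4 (swap(1, 8)): [D, H, E, G, I, F, B, J, C, A]
After 5 (rotate_left(6, 9, k=1)): [D, H, E, G, I, F, J, C, A, B]
After 6 (swap(2, 1)): [D, E, H, G, I, F, J, C, A, B]
After 7 (swap(7, 2)): [D, E, C, G, I, F, J, H, A, B]
After 8 (reverse(2, 6)): [D, E, J, F, I, G, C, H, A, B]
After 9 (rotate_left(0, 2, k=2)): [J, D, E, F, I, G, C, H, A, B]

Answer: no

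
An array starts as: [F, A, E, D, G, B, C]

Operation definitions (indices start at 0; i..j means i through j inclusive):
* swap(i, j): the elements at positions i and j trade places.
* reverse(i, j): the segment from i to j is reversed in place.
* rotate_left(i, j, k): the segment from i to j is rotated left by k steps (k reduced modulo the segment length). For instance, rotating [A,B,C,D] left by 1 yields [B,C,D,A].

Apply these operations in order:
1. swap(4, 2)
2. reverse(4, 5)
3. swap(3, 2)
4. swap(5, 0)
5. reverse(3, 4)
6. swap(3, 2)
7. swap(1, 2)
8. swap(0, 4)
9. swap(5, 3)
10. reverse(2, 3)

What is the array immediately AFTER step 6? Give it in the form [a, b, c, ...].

Answer: [E, A, B, D, G, F, C]

Derivation:
After 1 (swap(4, 2)): [F, A, G, D, E, B, C]
After 2 (reverse(4, 5)): [F, A, G, D, B, E, C]
After 3 (swap(3, 2)): [F, A, D, G, B, E, C]
After 4 (swap(5, 0)): [E, A, D, G, B, F, C]
After 5 (reverse(3, 4)): [E, A, D, B, G, F, C]
After 6 (swap(3, 2)): [E, A, B, D, G, F, C]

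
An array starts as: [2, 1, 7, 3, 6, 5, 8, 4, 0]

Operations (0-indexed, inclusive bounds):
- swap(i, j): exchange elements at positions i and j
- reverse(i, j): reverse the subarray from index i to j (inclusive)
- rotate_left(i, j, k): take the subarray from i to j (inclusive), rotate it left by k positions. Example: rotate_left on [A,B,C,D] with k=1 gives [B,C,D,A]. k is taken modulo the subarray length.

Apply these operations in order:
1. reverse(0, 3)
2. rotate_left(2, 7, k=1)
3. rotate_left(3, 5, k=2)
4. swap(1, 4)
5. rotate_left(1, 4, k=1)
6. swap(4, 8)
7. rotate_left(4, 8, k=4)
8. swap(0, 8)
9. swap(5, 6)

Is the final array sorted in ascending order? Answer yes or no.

After 1 (reverse(0, 3)): [3, 7, 1, 2, 6, 5, 8, 4, 0]
After 2 (rotate_left(2, 7, k=1)): [3, 7, 2, 6, 5, 8, 4, 1, 0]
After 3 (rotate_left(3, 5, k=2)): [3, 7, 2, 8, 6, 5, 4, 1, 0]
After 4 (swap(1, 4)): [3, 6, 2, 8, 7, 5, 4, 1, 0]
After 5 (rotate_left(1, 4, k=1)): [3, 2, 8, 7, 6, 5, 4, 1, 0]
After 6 (swap(4, 8)): [3, 2, 8, 7, 0, 5, 4, 1, 6]
After 7 (rotate_left(4, 8, k=4)): [3, 2, 8, 7, 6, 0, 5, 4, 1]
After 8 (swap(0, 8)): [1, 2, 8, 7, 6, 0, 5, 4, 3]
After 9 (swap(5, 6)): [1, 2, 8, 7, 6, 5, 0, 4, 3]

Answer: no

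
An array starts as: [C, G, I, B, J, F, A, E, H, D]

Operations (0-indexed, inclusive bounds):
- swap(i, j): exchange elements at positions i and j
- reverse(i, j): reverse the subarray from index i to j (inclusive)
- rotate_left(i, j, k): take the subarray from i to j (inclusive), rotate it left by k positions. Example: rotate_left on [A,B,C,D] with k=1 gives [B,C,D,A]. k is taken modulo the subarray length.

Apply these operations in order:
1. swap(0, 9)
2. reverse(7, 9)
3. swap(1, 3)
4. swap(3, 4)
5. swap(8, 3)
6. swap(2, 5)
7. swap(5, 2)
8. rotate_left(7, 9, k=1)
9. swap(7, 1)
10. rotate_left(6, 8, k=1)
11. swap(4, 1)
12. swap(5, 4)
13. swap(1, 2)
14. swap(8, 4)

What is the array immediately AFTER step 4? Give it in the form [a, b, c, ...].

After 1 (swap(0, 9)): [D, G, I, B, J, F, A, E, H, C]
After 2 (reverse(7, 9)): [D, G, I, B, J, F, A, C, H, E]
After 3 (swap(1, 3)): [D, B, I, G, J, F, A, C, H, E]
After 4 (swap(3, 4)): [D, B, I, J, G, F, A, C, H, E]

Answer: [D, B, I, J, G, F, A, C, H, E]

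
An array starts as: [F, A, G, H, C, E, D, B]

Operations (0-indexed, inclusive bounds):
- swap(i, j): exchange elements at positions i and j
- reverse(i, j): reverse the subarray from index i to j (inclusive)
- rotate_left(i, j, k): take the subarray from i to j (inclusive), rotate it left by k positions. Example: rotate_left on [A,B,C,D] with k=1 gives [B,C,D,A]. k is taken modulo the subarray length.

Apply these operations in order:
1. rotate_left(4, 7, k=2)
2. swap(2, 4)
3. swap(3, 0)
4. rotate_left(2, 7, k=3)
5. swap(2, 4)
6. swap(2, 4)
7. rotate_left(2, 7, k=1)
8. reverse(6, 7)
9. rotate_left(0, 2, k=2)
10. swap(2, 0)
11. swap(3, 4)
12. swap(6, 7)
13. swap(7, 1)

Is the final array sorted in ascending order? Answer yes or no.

Answer: yes

Derivation:
After 1 (rotate_left(4, 7, k=2)): [F, A, G, H, D, B, C, E]
After 2 (swap(2, 4)): [F, A, D, H, G, B, C, E]
After 3 (swap(3, 0)): [H, A, D, F, G, B, C, E]
After 4 (rotate_left(2, 7, k=3)): [H, A, B, C, E, D, F, G]
After 5 (swap(2, 4)): [H, A, E, C, B, D, F, G]
After 6 (swap(2, 4)): [H, A, B, C, E, D, F, G]
After 7 (rotate_left(2, 7, k=1)): [H, A, C, E, D, F, G, B]
After 8 (reverse(6, 7)): [H, A, C, E, D, F, B, G]
After 9 (rotate_left(0, 2, k=2)): [C, H, A, E, D, F, B, G]
After 10 (swap(2, 0)): [A, H, C, E, D, F, B, G]
After 11 (swap(3, 4)): [A, H, C, D, E, F, B, G]
After 12 (swap(6, 7)): [A, H, C, D, E, F, G, B]
After 13 (swap(7, 1)): [A, B, C, D, E, F, G, H]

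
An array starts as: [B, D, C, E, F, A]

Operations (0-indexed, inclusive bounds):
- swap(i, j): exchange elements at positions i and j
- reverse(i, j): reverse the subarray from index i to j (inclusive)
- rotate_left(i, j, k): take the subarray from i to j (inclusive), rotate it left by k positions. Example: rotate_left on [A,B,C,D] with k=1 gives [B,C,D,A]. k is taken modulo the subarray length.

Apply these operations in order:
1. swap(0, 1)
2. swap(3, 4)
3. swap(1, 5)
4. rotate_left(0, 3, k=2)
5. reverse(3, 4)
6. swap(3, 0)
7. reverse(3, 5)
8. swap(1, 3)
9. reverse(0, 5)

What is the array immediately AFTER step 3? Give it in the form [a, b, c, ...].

Answer: [D, A, C, F, E, B]

Derivation:
After 1 (swap(0, 1)): [D, B, C, E, F, A]
After 2 (swap(3, 4)): [D, B, C, F, E, A]
After 3 (swap(1, 5)): [D, A, C, F, E, B]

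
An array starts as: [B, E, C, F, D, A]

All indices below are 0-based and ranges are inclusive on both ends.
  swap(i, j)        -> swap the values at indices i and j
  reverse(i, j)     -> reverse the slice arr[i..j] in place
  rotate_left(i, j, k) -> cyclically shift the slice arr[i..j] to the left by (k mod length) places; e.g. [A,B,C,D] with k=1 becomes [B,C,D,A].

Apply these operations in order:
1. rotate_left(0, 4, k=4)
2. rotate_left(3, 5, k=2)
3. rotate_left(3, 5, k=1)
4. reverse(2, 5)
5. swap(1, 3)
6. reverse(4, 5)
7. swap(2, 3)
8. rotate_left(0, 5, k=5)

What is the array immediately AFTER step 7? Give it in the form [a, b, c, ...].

Answer: [D, F, B, A, E, C]

Derivation:
After 1 (rotate_left(0, 4, k=4)): [D, B, E, C, F, A]
After 2 (rotate_left(3, 5, k=2)): [D, B, E, A, C, F]
After 3 (rotate_left(3, 5, k=1)): [D, B, E, C, F, A]
After 4 (reverse(2, 5)): [D, B, A, F, C, E]
After 5 (swap(1, 3)): [D, F, A, B, C, E]
After 6 (reverse(4, 5)): [D, F, A, B, E, C]
After 7 (swap(2, 3)): [D, F, B, A, E, C]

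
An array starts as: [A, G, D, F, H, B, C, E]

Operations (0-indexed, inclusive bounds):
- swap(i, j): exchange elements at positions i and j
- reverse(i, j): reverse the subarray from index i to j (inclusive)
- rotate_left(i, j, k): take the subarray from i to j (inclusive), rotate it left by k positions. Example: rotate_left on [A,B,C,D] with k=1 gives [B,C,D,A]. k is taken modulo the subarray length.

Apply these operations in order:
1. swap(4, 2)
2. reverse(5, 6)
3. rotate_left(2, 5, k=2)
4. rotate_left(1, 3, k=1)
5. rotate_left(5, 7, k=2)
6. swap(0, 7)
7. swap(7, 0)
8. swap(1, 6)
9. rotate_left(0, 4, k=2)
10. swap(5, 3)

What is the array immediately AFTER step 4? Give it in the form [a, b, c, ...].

Answer: [A, D, C, G, H, F, B, E]

Derivation:
After 1 (swap(4, 2)): [A, G, H, F, D, B, C, E]
After 2 (reverse(5, 6)): [A, G, H, F, D, C, B, E]
After 3 (rotate_left(2, 5, k=2)): [A, G, D, C, H, F, B, E]
After 4 (rotate_left(1, 3, k=1)): [A, D, C, G, H, F, B, E]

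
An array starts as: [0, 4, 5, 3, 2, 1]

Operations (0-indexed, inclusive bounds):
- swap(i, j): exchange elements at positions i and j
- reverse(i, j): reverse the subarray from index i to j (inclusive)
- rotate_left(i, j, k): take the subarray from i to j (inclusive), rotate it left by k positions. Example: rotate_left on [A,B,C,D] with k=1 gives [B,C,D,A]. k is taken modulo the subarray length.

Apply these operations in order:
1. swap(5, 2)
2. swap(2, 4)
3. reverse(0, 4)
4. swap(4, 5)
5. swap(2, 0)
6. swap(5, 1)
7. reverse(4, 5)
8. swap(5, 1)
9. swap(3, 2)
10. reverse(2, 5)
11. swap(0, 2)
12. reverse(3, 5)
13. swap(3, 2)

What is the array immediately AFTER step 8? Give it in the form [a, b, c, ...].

After 1 (swap(5, 2)): [0, 4, 1, 3, 2, 5]
After 2 (swap(2, 4)): [0, 4, 2, 3, 1, 5]
After 3 (reverse(0, 4)): [1, 3, 2, 4, 0, 5]
After 4 (swap(4, 5)): [1, 3, 2, 4, 5, 0]
After 5 (swap(2, 0)): [2, 3, 1, 4, 5, 0]
After 6 (swap(5, 1)): [2, 0, 1, 4, 5, 3]
After 7 (reverse(4, 5)): [2, 0, 1, 4, 3, 5]
After 8 (swap(5, 1)): [2, 5, 1, 4, 3, 0]

Answer: [2, 5, 1, 4, 3, 0]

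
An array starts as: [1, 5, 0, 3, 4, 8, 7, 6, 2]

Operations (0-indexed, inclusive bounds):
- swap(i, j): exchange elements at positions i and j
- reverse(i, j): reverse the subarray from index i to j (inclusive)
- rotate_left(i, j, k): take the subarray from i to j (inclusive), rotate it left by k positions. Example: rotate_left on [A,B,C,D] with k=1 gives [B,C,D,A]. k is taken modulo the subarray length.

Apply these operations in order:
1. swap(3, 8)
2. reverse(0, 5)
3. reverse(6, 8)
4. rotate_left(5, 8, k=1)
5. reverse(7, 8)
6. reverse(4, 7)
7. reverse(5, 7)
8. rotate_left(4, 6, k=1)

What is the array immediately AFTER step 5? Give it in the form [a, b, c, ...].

Answer: [8, 4, 2, 0, 5, 3, 6, 1, 7]

Derivation:
After 1 (swap(3, 8)): [1, 5, 0, 2, 4, 8, 7, 6, 3]
After 2 (reverse(0, 5)): [8, 4, 2, 0, 5, 1, 7, 6, 3]
After 3 (reverse(6, 8)): [8, 4, 2, 0, 5, 1, 3, 6, 7]
After 4 (rotate_left(5, 8, k=1)): [8, 4, 2, 0, 5, 3, 6, 7, 1]
After 5 (reverse(7, 8)): [8, 4, 2, 0, 5, 3, 6, 1, 7]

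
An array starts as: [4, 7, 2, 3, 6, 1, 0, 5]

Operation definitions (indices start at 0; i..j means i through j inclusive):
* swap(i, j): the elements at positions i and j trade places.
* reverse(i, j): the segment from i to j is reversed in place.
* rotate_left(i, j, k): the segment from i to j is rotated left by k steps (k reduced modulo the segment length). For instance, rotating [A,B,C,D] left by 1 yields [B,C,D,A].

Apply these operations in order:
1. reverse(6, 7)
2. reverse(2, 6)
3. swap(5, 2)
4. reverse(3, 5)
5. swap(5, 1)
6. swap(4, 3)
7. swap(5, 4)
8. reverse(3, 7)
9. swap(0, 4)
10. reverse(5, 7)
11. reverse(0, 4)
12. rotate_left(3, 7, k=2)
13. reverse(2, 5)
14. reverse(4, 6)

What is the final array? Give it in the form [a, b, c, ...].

Answer: [4, 0, 5, 7, 1, 3, 6, 2]

Derivation:
After 1 (reverse(6, 7)): [4, 7, 2, 3, 6, 1, 5, 0]
After 2 (reverse(2, 6)): [4, 7, 5, 1, 6, 3, 2, 0]
After 3 (swap(5, 2)): [4, 7, 3, 1, 6, 5, 2, 0]
After 4 (reverse(3, 5)): [4, 7, 3, 5, 6, 1, 2, 0]
After 5 (swap(5, 1)): [4, 1, 3, 5, 6, 7, 2, 0]
After 6 (swap(4, 3)): [4, 1, 3, 6, 5, 7, 2, 0]
After 7 (swap(5, 4)): [4, 1, 3, 6, 7, 5, 2, 0]
After 8 (reverse(3, 7)): [4, 1, 3, 0, 2, 5, 7, 6]
After 9 (swap(0, 4)): [2, 1, 3, 0, 4, 5, 7, 6]
After 10 (reverse(5, 7)): [2, 1, 3, 0, 4, 6, 7, 5]
After 11 (reverse(0, 4)): [4, 0, 3, 1, 2, 6, 7, 5]
After 12 (rotate_left(3, 7, k=2)): [4, 0, 3, 6, 7, 5, 1, 2]
After 13 (reverse(2, 5)): [4, 0, 5, 7, 6, 3, 1, 2]
After 14 (reverse(4, 6)): [4, 0, 5, 7, 1, 3, 6, 2]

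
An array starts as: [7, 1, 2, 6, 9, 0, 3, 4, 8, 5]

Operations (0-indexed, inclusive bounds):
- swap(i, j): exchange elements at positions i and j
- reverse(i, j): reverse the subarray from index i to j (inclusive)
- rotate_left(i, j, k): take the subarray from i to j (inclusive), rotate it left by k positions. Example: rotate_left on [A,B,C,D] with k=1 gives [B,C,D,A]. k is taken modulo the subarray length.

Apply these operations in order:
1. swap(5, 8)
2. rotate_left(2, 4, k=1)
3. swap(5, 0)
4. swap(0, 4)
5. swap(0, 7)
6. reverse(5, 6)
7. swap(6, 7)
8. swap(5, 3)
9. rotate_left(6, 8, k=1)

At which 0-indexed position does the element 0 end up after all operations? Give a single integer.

Answer: 7

Derivation:
After 1 (swap(5, 8)): [7, 1, 2, 6, 9, 8, 3, 4, 0, 5]
After 2 (rotate_left(2, 4, k=1)): [7, 1, 6, 9, 2, 8, 3, 4, 0, 5]
After 3 (swap(5, 0)): [8, 1, 6, 9, 2, 7, 3, 4, 0, 5]
After 4 (swap(0, 4)): [2, 1, 6, 9, 8, 7, 3, 4, 0, 5]
After 5 (swap(0, 7)): [4, 1, 6, 9, 8, 7, 3, 2, 0, 5]
After 6 (reverse(5, 6)): [4, 1, 6, 9, 8, 3, 7, 2, 0, 5]
After 7 (swap(6, 7)): [4, 1, 6, 9, 8, 3, 2, 7, 0, 5]
After 8 (swap(5, 3)): [4, 1, 6, 3, 8, 9, 2, 7, 0, 5]
After 9 (rotate_left(6, 8, k=1)): [4, 1, 6, 3, 8, 9, 7, 0, 2, 5]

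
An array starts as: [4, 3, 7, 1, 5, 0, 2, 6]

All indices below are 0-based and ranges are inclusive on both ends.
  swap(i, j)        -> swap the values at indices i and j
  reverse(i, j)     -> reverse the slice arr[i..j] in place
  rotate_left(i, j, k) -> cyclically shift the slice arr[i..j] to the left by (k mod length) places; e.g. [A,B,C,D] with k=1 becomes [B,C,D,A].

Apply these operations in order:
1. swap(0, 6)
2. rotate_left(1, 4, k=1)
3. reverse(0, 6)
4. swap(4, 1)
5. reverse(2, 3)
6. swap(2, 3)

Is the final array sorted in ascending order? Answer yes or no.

Answer: no

Derivation:
After 1 (swap(0, 6)): [2, 3, 7, 1, 5, 0, 4, 6]
After 2 (rotate_left(1, 4, k=1)): [2, 7, 1, 5, 3, 0, 4, 6]
After 3 (reverse(0, 6)): [4, 0, 3, 5, 1, 7, 2, 6]
After 4 (swap(4, 1)): [4, 1, 3, 5, 0, 7, 2, 6]
After 5 (reverse(2, 3)): [4, 1, 5, 3, 0, 7, 2, 6]
After 6 (swap(2, 3)): [4, 1, 3, 5, 0, 7, 2, 6]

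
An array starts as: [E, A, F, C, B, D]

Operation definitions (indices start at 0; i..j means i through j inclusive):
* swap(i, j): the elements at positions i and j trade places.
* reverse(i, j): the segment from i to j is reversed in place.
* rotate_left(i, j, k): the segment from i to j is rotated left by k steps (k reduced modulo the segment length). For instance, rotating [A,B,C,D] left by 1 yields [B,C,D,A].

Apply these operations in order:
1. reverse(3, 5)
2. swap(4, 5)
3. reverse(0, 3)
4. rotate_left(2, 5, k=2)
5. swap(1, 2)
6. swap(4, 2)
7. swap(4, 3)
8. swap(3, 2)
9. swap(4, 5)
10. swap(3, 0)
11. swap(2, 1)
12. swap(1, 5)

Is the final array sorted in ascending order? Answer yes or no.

After 1 (reverse(3, 5)): [E, A, F, D, B, C]
After 2 (swap(4, 5)): [E, A, F, D, C, B]
After 3 (reverse(0, 3)): [D, F, A, E, C, B]
After 4 (rotate_left(2, 5, k=2)): [D, F, C, B, A, E]
After 5 (swap(1, 2)): [D, C, F, B, A, E]
After 6 (swap(4, 2)): [D, C, A, B, F, E]
After 7 (swap(4, 3)): [D, C, A, F, B, E]
After 8 (swap(3, 2)): [D, C, F, A, B, E]
After 9 (swap(4, 5)): [D, C, F, A, E, B]
After 10 (swap(3, 0)): [A, C, F, D, E, B]
After 11 (swap(2, 1)): [A, F, C, D, E, B]
After 12 (swap(1, 5)): [A, B, C, D, E, F]

Answer: yes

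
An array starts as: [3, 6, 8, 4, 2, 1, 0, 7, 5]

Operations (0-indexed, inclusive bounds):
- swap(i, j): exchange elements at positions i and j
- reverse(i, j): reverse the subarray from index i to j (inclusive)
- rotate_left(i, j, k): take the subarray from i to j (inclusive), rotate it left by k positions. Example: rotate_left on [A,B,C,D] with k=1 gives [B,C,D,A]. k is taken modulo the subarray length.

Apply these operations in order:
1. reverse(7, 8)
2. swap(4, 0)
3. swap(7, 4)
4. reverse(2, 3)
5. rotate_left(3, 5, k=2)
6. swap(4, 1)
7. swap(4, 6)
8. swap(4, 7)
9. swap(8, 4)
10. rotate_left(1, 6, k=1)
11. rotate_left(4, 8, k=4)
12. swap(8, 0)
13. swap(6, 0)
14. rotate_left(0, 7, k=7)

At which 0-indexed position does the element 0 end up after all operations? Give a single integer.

After 1 (reverse(7, 8)): [3, 6, 8, 4, 2, 1, 0, 5, 7]
After 2 (swap(4, 0)): [2, 6, 8, 4, 3, 1, 0, 5, 7]
After 3 (swap(7, 4)): [2, 6, 8, 4, 5, 1, 0, 3, 7]
After 4 (reverse(2, 3)): [2, 6, 4, 8, 5, 1, 0, 3, 7]
After 5 (rotate_left(3, 5, k=2)): [2, 6, 4, 1, 8, 5, 0, 3, 7]
After 6 (swap(4, 1)): [2, 8, 4, 1, 6, 5, 0, 3, 7]
After 7 (swap(4, 6)): [2, 8, 4, 1, 0, 5, 6, 3, 7]
After 8 (swap(4, 7)): [2, 8, 4, 1, 3, 5, 6, 0, 7]
After 9 (swap(8, 4)): [2, 8, 4, 1, 7, 5, 6, 0, 3]
After 10 (rotate_left(1, 6, k=1)): [2, 4, 1, 7, 5, 6, 8, 0, 3]
After 11 (rotate_left(4, 8, k=4)): [2, 4, 1, 7, 3, 5, 6, 8, 0]
After 12 (swap(8, 0)): [0, 4, 1, 7, 3, 5, 6, 8, 2]
After 13 (swap(6, 0)): [6, 4, 1, 7, 3, 5, 0, 8, 2]
After 14 (rotate_left(0, 7, k=7)): [8, 6, 4, 1, 7, 3, 5, 0, 2]

Answer: 7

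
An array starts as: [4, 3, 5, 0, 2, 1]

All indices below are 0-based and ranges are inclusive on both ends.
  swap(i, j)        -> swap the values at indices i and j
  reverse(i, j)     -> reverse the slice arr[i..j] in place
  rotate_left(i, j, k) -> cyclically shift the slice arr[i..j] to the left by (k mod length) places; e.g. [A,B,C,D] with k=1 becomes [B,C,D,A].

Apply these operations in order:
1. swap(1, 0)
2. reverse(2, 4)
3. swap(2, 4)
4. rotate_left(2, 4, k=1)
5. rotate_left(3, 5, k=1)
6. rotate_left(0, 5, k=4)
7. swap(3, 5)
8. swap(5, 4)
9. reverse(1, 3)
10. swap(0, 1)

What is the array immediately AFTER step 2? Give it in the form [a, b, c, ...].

Answer: [3, 4, 2, 0, 5, 1]

Derivation:
After 1 (swap(1, 0)): [3, 4, 5, 0, 2, 1]
After 2 (reverse(2, 4)): [3, 4, 2, 0, 5, 1]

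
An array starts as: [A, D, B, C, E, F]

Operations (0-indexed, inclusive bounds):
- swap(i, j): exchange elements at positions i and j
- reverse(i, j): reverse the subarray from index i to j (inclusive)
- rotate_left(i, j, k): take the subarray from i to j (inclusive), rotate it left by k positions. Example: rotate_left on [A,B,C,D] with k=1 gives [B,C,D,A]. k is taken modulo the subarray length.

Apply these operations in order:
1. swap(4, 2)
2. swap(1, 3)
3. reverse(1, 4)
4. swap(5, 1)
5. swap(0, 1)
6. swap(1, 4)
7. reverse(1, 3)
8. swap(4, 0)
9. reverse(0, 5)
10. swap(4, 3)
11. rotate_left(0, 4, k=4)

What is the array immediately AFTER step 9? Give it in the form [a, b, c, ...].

After 1 (swap(4, 2)): [A, D, E, C, B, F]
After 2 (swap(1, 3)): [A, C, E, D, B, F]
After 3 (reverse(1, 4)): [A, B, D, E, C, F]
After 4 (swap(5, 1)): [A, F, D, E, C, B]
After 5 (swap(0, 1)): [F, A, D, E, C, B]
After 6 (swap(1, 4)): [F, C, D, E, A, B]
After 7 (reverse(1, 3)): [F, E, D, C, A, B]
After 8 (swap(4, 0)): [A, E, D, C, F, B]
After 9 (reverse(0, 5)): [B, F, C, D, E, A]

Answer: [B, F, C, D, E, A]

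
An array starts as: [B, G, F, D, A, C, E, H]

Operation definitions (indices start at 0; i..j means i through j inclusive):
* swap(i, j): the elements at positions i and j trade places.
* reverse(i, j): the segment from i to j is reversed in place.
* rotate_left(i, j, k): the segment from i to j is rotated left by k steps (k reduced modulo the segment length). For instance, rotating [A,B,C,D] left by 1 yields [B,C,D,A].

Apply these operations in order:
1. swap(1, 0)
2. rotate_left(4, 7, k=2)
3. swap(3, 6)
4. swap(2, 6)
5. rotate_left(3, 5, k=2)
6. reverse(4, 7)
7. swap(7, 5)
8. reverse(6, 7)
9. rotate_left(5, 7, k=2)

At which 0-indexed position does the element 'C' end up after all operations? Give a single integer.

After 1 (swap(1, 0)): [G, B, F, D, A, C, E, H]
After 2 (rotate_left(4, 7, k=2)): [G, B, F, D, E, H, A, C]
After 3 (swap(3, 6)): [G, B, F, A, E, H, D, C]
After 4 (swap(2, 6)): [G, B, D, A, E, H, F, C]
After 5 (rotate_left(3, 5, k=2)): [G, B, D, H, A, E, F, C]
After 6 (reverse(4, 7)): [G, B, D, H, C, F, E, A]
After 7 (swap(7, 5)): [G, B, D, H, C, A, E, F]
After 8 (reverse(6, 7)): [G, B, D, H, C, A, F, E]
After 9 (rotate_left(5, 7, k=2)): [G, B, D, H, C, E, A, F]

Answer: 4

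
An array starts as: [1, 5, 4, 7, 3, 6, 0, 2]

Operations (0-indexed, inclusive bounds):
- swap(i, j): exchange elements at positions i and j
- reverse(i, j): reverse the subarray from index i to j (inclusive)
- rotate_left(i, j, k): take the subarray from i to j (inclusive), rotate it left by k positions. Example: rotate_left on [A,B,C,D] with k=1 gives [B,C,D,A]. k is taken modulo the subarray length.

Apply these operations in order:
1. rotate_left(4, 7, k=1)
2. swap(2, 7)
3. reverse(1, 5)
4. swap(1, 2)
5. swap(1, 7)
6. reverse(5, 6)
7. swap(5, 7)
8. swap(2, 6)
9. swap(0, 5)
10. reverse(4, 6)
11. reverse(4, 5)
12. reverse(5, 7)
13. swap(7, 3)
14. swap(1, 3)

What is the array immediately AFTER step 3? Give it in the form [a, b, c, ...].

Answer: [1, 0, 6, 7, 3, 5, 2, 4]

Derivation:
After 1 (rotate_left(4, 7, k=1)): [1, 5, 4, 7, 6, 0, 2, 3]
After 2 (swap(2, 7)): [1, 5, 3, 7, 6, 0, 2, 4]
After 3 (reverse(1, 5)): [1, 0, 6, 7, 3, 5, 2, 4]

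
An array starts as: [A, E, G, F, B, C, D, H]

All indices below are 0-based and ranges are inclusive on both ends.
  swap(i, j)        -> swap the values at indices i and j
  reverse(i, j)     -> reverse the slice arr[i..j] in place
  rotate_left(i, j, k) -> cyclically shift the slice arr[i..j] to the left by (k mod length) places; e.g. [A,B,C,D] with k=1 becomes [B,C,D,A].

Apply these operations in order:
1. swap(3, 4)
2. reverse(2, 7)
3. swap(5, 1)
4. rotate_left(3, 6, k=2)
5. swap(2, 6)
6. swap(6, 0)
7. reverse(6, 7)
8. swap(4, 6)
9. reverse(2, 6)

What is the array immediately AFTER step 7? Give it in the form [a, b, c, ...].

After 1 (swap(3, 4)): [A, E, G, B, F, C, D, H]
After 2 (reverse(2, 7)): [A, E, H, D, C, F, B, G]
After 3 (swap(5, 1)): [A, F, H, D, C, E, B, G]
After 4 (rotate_left(3, 6, k=2)): [A, F, H, E, B, D, C, G]
After 5 (swap(2, 6)): [A, F, C, E, B, D, H, G]
After 6 (swap(6, 0)): [H, F, C, E, B, D, A, G]
After 7 (reverse(6, 7)): [H, F, C, E, B, D, G, A]

Answer: [H, F, C, E, B, D, G, A]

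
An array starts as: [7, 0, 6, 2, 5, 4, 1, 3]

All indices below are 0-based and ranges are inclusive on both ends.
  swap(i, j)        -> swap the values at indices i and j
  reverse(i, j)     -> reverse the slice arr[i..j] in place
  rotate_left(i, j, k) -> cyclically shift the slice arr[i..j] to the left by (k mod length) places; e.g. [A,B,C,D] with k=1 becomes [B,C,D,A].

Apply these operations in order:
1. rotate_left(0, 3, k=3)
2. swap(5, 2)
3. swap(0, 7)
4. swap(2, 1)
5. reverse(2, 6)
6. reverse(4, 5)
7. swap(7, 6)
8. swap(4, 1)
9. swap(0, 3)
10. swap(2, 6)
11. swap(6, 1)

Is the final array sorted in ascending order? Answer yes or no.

After 1 (rotate_left(0, 3, k=3)): [2, 7, 0, 6, 5, 4, 1, 3]
After 2 (swap(5, 2)): [2, 7, 4, 6, 5, 0, 1, 3]
After 3 (swap(0, 7)): [3, 7, 4, 6, 5, 0, 1, 2]
After 4 (swap(2, 1)): [3, 4, 7, 6, 5, 0, 1, 2]
After 5 (reverse(2, 6)): [3, 4, 1, 0, 5, 6, 7, 2]
After 6 (reverse(4, 5)): [3, 4, 1, 0, 6, 5, 7, 2]
After 7 (swap(7, 6)): [3, 4, 1, 0, 6, 5, 2, 7]
After 8 (swap(4, 1)): [3, 6, 1, 0, 4, 5, 2, 7]
After 9 (swap(0, 3)): [0, 6, 1, 3, 4, 5, 2, 7]
After 10 (swap(2, 6)): [0, 6, 2, 3, 4, 5, 1, 7]
After 11 (swap(6, 1)): [0, 1, 2, 3, 4, 5, 6, 7]

Answer: yes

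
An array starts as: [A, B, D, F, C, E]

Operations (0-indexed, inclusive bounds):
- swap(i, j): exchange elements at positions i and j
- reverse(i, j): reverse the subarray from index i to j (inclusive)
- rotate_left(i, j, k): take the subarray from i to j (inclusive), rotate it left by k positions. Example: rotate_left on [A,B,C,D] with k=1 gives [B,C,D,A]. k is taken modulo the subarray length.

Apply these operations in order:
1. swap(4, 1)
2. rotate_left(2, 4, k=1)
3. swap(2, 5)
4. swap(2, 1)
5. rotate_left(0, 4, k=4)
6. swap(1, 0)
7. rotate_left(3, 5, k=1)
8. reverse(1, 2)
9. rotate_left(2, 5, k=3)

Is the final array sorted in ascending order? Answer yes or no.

After 1 (swap(4, 1)): [A, C, D, F, B, E]
After 2 (rotate_left(2, 4, k=1)): [A, C, F, B, D, E]
After 3 (swap(2, 5)): [A, C, E, B, D, F]
After 4 (swap(2, 1)): [A, E, C, B, D, F]
After 5 (rotate_left(0, 4, k=4)): [D, A, E, C, B, F]
After 6 (swap(1, 0)): [A, D, E, C, B, F]
After 7 (rotate_left(3, 5, k=1)): [A, D, E, B, F, C]
After 8 (reverse(1, 2)): [A, E, D, B, F, C]
After 9 (rotate_left(2, 5, k=3)): [A, E, C, D, B, F]

Answer: no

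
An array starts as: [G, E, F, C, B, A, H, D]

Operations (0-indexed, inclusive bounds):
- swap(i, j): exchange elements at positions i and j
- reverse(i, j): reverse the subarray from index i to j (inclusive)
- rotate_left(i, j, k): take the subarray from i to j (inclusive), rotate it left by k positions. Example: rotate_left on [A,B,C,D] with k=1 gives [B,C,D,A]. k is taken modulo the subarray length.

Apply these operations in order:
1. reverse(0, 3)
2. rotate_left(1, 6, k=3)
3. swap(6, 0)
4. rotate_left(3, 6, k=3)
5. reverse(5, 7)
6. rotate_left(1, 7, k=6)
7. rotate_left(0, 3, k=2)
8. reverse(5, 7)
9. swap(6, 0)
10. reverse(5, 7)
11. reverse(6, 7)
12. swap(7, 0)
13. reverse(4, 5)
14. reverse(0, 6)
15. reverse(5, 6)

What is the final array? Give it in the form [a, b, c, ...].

After 1 (reverse(0, 3)): [C, F, E, G, B, A, H, D]
After 2 (rotate_left(1, 6, k=3)): [C, B, A, H, F, E, G, D]
After 3 (swap(6, 0)): [G, B, A, H, F, E, C, D]
After 4 (rotate_left(3, 6, k=3)): [G, B, A, C, H, F, E, D]
After 5 (reverse(5, 7)): [G, B, A, C, H, D, E, F]
After 6 (rotate_left(1, 7, k=6)): [G, F, B, A, C, H, D, E]
After 7 (rotate_left(0, 3, k=2)): [B, A, G, F, C, H, D, E]
After 8 (reverse(5, 7)): [B, A, G, F, C, E, D, H]
After 9 (swap(6, 0)): [D, A, G, F, C, E, B, H]
After 10 (reverse(5, 7)): [D, A, G, F, C, H, B, E]
After 11 (reverse(6, 7)): [D, A, G, F, C, H, E, B]
After 12 (swap(7, 0)): [B, A, G, F, C, H, E, D]
After 13 (reverse(4, 5)): [B, A, G, F, H, C, E, D]
After 14 (reverse(0, 6)): [E, C, H, F, G, A, B, D]
After 15 (reverse(5, 6)): [E, C, H, F, G, B, A, D]

Answer: [E, C, H, F, G, B, A, D]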